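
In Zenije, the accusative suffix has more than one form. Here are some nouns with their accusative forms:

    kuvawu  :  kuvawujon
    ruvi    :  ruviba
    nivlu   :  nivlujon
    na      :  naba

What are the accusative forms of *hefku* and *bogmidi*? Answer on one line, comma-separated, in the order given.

The pattern is rounding harmony: -jon when the last vowel of the stem is a rounded vowel (*kuvawu*, *nivlu*); -ba when the last vowel of the stem is an unrounded vowel (*ruvi*, *na*).
*hefku* — last vowel /u/ (a rounded vowel) → -jon → *hefkujon*.
Since the last vowel of *bogmidi* is /i/ (an unrounded vowel), it takes -ba, giving *bogmidiba*.

hefkujon, bogmidiba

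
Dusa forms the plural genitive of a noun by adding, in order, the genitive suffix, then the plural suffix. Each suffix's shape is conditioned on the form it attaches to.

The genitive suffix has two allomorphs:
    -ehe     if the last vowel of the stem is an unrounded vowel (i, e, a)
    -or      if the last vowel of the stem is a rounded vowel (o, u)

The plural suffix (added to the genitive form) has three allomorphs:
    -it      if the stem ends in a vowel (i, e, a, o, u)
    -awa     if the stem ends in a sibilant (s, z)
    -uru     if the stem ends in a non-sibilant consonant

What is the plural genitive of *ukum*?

*ukum* — last vowel /u/ (a rounded vowel) → -or → *ukumor*.
The genitive form *ukumor* — final sound /r/ (a non-sibilant consonant) → -uru → *ukumoruru*.

ukumoruru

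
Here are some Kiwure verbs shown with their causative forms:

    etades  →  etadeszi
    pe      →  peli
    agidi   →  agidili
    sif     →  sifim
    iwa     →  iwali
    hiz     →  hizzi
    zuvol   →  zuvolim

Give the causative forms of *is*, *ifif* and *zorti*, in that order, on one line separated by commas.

The suffix is conditioned by the final sound: -zi when the stem ends in a sibilant (*etades*, *hiz*); -im when the stem ends in a non-sibilant consonant (*sif*, *zuvol*); -li when the stem ends in a vowel (*pe*, *agidi*, *iwa*).
The final sound of *is* is /s/, which is a sibilant, so the suffix is -zi, giving *iszi*.
Since the final sound of *ifif* is /f/ (a non-sibilant consonant), it takes -im, giving *ififim*.
Since the final sound of *zorti* is /i/ (a vowel), it takes -li, giving *zortili*.

iszi, ififim, zortili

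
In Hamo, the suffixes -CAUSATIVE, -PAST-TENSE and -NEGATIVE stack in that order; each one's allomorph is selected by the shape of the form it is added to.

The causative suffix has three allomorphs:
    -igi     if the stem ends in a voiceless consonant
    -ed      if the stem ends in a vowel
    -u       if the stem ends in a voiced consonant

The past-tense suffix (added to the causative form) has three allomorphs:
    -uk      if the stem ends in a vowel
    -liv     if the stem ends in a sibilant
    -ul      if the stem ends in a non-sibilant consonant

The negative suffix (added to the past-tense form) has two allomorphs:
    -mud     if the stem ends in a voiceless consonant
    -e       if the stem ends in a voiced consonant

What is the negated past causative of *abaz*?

abazuukmud

The final sound of *abaz* is /z/, which is a voiced consonant, so the causative suffix is -u, giving *abazu*.
The causative form *abazu*: final sound = /u/, a vowel → -uk → *abazuuk*.
Since the final consonant of the past-tense form *abazuuk* is /k/ (voiceless), it takes -mud, giving *abazuukmud*.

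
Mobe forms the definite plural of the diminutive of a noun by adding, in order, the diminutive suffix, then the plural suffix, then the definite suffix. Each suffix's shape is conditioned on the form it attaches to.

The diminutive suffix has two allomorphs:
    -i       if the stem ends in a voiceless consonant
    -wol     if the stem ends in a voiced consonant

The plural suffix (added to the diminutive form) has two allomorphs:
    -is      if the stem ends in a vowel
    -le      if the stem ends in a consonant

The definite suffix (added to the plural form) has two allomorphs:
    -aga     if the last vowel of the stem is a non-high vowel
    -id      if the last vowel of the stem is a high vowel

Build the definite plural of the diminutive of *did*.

*did* — final consonant /d/ (voiced) → -wol → *didwol*.
The final sound of the diminutive form *didwol* is /l/, which is a consonant, so the plural suffix is -le, giving *didwolle*.
The plural form *didwolle*: last vowel = /e/, a non-high vowel → -aga → *didwolleaga*.

didwolleaga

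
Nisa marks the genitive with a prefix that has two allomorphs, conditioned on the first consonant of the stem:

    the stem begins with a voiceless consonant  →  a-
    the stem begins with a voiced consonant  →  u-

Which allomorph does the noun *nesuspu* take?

u-

*nesuspu* — first consonant /n/ (voiced) → u-.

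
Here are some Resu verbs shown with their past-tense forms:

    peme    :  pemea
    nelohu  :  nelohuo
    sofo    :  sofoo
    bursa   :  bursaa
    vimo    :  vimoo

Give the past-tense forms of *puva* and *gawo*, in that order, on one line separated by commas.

The alternation tracks the last vowel of the stem — -o when the last vowel of the stem is a rounded vowel (*nelohu*, *sofo*, *vimo*); -a when the last vowel of the stem is an unrounded vowel (*peme*, *bursa*).
*puva*: last vowel = /a/, an unrounded vowel → -a → *puvaa*.
The last vowel of *gawo* is /o/, which is a rounded vowel, so the suffix is -o, giving *gawoo*.

puvaa, gawoo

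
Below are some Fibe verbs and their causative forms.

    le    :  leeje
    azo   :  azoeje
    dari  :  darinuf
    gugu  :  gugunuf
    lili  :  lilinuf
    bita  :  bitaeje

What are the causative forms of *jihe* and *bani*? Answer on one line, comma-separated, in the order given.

jiheeje, baninuf

Looking at the last vowel of each stem: -nuf when the last vowel of the stem is a high vowel (*dari*, *gugu*, *lili*); -eje when the last vowel of the stem is a non-high vowel (*le*, *azo*, *bita*).
*jihe*: last vowel = /e/, a non-high vowel → -eje → *jiheeje*.
*bani* — last vowel /i/ (a high vowel) → -nuf → *baninuf*.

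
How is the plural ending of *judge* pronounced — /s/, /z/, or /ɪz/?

The stem *judge* ends in a sibilant (/s, z, ʃ, ʒ, tʃ, dʒ/).
The plural suffix surfaces as /ɪz/ after sibilants, /s/ after other voiceless consonants, and /z/ after other voiced sounds.
So the plural -s on *judge* is pronounced /ɪz/.

/ɪz/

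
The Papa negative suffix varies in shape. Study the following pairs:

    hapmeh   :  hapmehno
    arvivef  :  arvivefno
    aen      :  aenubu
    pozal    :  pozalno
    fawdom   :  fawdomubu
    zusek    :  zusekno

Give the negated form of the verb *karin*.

The alternation tracks the final consonant of the stem — -ubu when the stem ends in a nasal (*aen*, *fawdom*); -no when the stem ends in a non-nasal consonant (*hapmeh*, *arvivef*, *pozal*, *zusek*).
*karin* — final consonant /n/ (a nasal) → -ubu → *karinubu*.

karinubu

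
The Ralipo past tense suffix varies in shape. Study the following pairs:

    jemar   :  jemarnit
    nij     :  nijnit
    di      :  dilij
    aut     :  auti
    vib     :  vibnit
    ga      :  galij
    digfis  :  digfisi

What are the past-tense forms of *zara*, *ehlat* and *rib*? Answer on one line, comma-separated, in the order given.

zaralij, ehlati, ribnit

The suffix is conditioned by the final sound: -i when the stem ends in a voiceless consonant (*aut*, *digfis*); -nit when the stem ends in a voiced consonant (*jemar*, *nij*, *vib*); -lij when the stem ends in a vowel (*di*, *ga*).
The final sound of *zara* is /a/, which is a vowel, so the suffix is -lij, giving *zaralij*.
*ehlat* — final sound /t/ (a voiceless consonant) → -i → *ehlati*.
The final sound of *rib* is /b/, which is a voiced consonant, so the suffix is -nit, giving *ribnit*.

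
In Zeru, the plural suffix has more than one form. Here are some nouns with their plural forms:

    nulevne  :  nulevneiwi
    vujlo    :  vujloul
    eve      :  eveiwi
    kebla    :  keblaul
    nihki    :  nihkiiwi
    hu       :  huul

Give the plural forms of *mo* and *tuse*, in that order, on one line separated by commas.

moul, tuseiwi

Looking at the last vowel of each stem: -iwi when the last vowel of the stem is a front vowel (*nulevne*, *eve*, *nihki*); -ul when the last vowel of the stem is a back vowel (*vujlo*, *kebla*, *hu*).
The last vowel of *mo* is /o/, which is a back vowel, so the suffix is -ul, giving *moul*.
*tuse*: last vowel = /e/, a front vowel → -iwi → *tuseiwi*.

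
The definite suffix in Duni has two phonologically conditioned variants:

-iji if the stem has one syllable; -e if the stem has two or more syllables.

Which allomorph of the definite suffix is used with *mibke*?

-e

With 2 syllables, *mibke* takes -e.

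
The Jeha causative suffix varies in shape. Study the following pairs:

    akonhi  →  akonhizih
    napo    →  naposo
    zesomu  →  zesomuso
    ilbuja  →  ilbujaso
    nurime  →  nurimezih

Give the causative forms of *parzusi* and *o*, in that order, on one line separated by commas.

parzusizih, oso

The pattern is front/back vowel harmony: -zih when the last vowel of the stem is a front vowel (*akonhi*, *nurime*); -so when the last vowel of the stem is a back vowel (*napo*, *zesomu*, *ilbuja*).
*parzusi* — last vowel /i/ (a front vowel) → -zih → *parzusizih*.
Since the last vowel of *o* is /o/ (a back vowel), it takes -so, giving *oso*.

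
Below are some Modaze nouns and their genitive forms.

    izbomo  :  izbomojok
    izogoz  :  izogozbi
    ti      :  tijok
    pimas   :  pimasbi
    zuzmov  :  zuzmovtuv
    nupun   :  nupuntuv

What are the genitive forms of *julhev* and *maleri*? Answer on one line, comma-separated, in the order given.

Looking at the final sound of each stem: -bi when the stem ends in a sibilant (*izogoz*, *pimas*); -tuv when the stem ends in a non-sibilant consonant (*zuzmov*, *nupun*); -jok when the stem ends in a vowel (*izbomo*, *ti*).
Since the final sound of *julhev* is /v/ (a non-sibilant consonant), it takes -tuv, giving *julhevtuv*.
*maleri* — final sound /i/ (a vowel) → -jok → *malerijok*.

julhevtuv, malerijok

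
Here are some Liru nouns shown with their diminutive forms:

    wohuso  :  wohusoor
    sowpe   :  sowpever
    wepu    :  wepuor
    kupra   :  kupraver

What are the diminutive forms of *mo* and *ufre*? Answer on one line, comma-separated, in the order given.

Looking at the last vowel of each stem: -or when the last vowel of the stem is a rounded vowel (*wohuso*, *wepu*); -ver when the last vowel of the stem is an unrounded vowel (*sowpe*, *kupra*).
The last vowel of *mo* is /o/, which is a rounded vowel, so the suffix is -or, giving *moor*.
Since the last vowel of *ufre* is /e/ (an unrounded vowel), it takes -ver, giving *ufrever*.

moor, ufrever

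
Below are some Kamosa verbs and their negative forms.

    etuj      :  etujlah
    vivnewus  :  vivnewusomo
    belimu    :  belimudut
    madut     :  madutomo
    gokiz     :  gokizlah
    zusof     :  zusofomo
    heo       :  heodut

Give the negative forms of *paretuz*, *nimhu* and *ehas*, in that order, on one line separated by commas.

The suffix is conditioned by the final sound: -omo when the stem ends in a voiceless consonant (*vivnewus*, *madut*, *zusof*); -lah when the stem ends in a voiced consonant (*etuj*, *gokiz*); -dut when the stem ends in a vowel (*belimu*, *heo*).
*paretuz*: final sound = /z/, a voiced consonant → -lah → *paretuzlah*.
*nimhu* — final sound /u/ (a vowel) → -dut → *nimhudut*.
*ehas* — final sound /s/ (a voiceless consonant) → -omo → *ehasomo*.

paretuzlah, nimhudut, ehasomo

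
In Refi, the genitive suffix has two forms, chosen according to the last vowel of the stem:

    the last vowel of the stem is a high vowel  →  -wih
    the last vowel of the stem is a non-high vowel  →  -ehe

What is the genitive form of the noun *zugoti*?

zugotiwih

Since the last vowel of *zugoti* is /i/ (a high vowel), it takes -wih, giving *zugotiwih*.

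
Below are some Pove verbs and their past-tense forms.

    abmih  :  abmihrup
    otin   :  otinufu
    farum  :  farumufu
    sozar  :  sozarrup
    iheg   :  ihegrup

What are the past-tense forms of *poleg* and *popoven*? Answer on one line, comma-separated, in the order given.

The alternation tracks the final consonant of the stem — -ufu when the stem ends in a nasal (*otin*, *farum*); -rup when the stem ends in a non-nasal consonant (*abmih*, *sozar*, *iheg*).
Since the final consonant of *poleg* is /g/ (non-nasal), it takes -rup, giving *polegrup*.
Since the final consonant of *popoven* is /n/ (a nasal), it takes -ufu, giving *popovenufu*.

polegrup, popovenufu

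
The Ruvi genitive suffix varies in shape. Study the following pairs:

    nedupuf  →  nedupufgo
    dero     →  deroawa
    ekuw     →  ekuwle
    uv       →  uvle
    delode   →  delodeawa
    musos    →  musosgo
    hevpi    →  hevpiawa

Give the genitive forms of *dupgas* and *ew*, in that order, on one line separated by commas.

The pattern is voicing of the final sound: -go when the stem ends in a voiceless consonant (*nedupuf*, *musos*); -le when the stem ends in a voiced consonant (*ekuw*, *uv*); -awa when the stem ends in a vowel (*dero*, *delode*, *hevpi*).
*dupgas*: final sound = /s/, a voiceless consonant → -go → *dupgasgo*.
Since the final sound of *ew* is /w/ (a voiced consonant), it takes -le, giving *ewle*.

dupgasgo, ewle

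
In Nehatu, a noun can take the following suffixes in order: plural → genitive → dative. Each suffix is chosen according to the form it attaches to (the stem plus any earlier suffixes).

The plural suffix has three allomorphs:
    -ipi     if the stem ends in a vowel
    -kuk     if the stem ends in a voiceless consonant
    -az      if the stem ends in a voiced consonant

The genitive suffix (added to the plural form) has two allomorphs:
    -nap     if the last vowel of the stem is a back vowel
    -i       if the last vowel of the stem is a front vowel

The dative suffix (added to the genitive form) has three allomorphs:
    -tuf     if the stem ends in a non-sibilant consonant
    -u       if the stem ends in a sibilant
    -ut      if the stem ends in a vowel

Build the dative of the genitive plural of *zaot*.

Since the final sound of *zaot* is /t/ (a voiceless consonant), it takes -kuk, giving *zaotkuk*.
The plural form *zaotkuk* — last vowel /u/ (a back vowel) → -nap → *zaotkuknap*.
The final sound of the genitive form *zaotkuknap* is /p/, which is a non-sibilant consonant, so the dative suffix is -tuf, giving *zaotkuknaptuf*.

zaotkuknaptuf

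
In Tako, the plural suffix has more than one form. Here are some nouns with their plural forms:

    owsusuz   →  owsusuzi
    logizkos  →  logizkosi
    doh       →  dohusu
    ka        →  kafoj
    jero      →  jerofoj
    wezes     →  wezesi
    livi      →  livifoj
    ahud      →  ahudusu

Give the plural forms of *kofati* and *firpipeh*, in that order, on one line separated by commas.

The pattern is sibilance of the final sound: -i when the stem ends in a sibilant (*owsusuz*, *logizkos*, *wezes*); -usu when the stem ends in a non-sibilant consonant (*doh*, *ahud*); -foj when the stem ends in a vowel (*ka*, *jero*, *livi*).
Since the final sound of *kofati* is /i/ (a vowel), it takes -foj, giving *kofatifoj*.
The final sound of *firpipeh* is /h/, which is a non-sibilant consonant, so the suffix is -usu, giving *firpipehusu*.

kofatifoj, firpipehusu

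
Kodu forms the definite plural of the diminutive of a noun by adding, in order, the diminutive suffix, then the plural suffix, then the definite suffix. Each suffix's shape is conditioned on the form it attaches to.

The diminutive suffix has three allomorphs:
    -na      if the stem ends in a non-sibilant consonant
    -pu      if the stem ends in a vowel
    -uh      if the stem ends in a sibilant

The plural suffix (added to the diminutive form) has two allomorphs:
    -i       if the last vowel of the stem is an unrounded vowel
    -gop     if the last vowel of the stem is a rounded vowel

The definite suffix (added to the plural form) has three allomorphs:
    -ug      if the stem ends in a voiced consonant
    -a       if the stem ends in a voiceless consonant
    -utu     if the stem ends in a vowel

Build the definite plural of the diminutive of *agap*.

*agap* — final sound /p/ (a non-sibilant consonant) → -na → *agapna*.
The last vowel of the diminutive form *agapna* is /a/, which is an unrounded vowel, so the plural suffix is -i, giving *agapnai*.
Since the final sound of the plural form *agapnai* is /i/ (a vowel), it takes -utu, giving *agapnaiutu*.

agapnaiutu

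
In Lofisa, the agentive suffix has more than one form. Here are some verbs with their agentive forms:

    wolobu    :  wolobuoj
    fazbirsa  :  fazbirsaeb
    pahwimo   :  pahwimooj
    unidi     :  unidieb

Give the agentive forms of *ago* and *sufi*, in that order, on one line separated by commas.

The alternation tracks the last vowel of the stem — -oj when the last vowel of the stem is a rounded vowel (*wolobu*, *pahwimo*); -eb when the last vowel of the stem is an unrounded vowel (*fazbirsa*, *unidi*).
*ago*: last vowel = /o/, a rounded vowel → -oj → *agooj*.
*sufi*: last vowel = /i/, an unrounded vowel → -eb → *sufieb*.

agooj, sufieb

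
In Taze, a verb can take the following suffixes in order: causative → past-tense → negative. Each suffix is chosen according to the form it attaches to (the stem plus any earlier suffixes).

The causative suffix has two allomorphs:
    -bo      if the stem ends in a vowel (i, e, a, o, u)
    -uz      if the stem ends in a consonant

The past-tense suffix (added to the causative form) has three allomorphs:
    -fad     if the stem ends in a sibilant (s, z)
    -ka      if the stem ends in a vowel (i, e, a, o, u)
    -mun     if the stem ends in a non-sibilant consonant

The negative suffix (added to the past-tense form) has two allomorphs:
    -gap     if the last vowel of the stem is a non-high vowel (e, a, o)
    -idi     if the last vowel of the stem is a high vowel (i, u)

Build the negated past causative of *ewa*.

ewabokagap

Since the final sound of *ewa* is /a/ (a vowel), it takes -bo, giving *ewabo*.
Since the final sound of the causative form *ewabo* is /o/ (a vowel), it takes -ka, giving *ewaboka*.
Since the last vowel of the past-tense form *ewaboka* is /a/ (a non-high vowel), it takes -gap, giving *ewabokagap*.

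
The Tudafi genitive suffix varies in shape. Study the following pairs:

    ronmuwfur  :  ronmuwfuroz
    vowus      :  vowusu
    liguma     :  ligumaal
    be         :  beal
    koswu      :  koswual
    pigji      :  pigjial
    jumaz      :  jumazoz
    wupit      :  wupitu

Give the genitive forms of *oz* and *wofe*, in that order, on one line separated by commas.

The alternation tracks the final sound of the stem — -u when the stem ends in a voiceless consonant (*vowus*, *wupit*); -oz when the stem ends in a voiced consonant (*ronmuwfur*, *jumaz*); -al when the stem ends in a vowel (*liguma*, *be*, *koswu*, *pigji*).
The final sound of *oz* is /z/, which is a voiced consonant, so the suffix is -oz, giving *ozoz*.
The final sound of *wofe* is /e/, which is a vowel, so the suffix is -al, giving *wofeal*.

ozoz, wofeal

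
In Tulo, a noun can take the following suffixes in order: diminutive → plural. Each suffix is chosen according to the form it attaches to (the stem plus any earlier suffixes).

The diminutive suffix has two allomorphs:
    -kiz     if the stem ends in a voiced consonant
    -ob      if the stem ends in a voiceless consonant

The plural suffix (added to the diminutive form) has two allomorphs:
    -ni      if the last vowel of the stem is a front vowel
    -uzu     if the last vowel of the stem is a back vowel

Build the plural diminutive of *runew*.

*runew*: final consonant = /w/, voiced → -kiz → *runewkiz*.
The diminutive form *runewkiz*: last vowel = /i/, a front vowel → -ni → *runewkizni*.

runewkizni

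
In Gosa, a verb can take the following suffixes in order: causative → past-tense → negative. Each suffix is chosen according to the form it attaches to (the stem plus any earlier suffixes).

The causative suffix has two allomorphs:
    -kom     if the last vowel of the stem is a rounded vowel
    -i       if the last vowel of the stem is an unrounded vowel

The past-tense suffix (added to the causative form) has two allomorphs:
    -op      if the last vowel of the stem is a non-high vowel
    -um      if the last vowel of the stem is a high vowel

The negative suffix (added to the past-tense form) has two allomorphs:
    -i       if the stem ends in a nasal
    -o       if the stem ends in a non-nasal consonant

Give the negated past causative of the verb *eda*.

edaiumi

Since the last vowel of *eda* is /a/ (an unrounded vowel), it takes -i, giving *edai*.
Since the last vowel of the causative form *edai* is /i/ (a high vowel), it takes -um, giving *edaium*.
The past-tense form *edaium*: final consonant = /m/, a nasal → -i → *edaiumi*.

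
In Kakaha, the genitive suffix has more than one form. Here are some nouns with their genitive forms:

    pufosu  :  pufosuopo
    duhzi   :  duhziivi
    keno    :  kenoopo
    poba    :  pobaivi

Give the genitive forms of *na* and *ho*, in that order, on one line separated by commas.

naivi, hoopo

The pattern is rounding harmony: -opo when the last vowel of the stem is a rounded vowel (*pufosu*, *keno*); -ivi when the last vowel of the stem is an unrounded vowel (*duhzi*, *poba*).
*na*: last vowel = /a/, an unrounded vowel → -ivi → *naivi*.
The last vowel of *ho* is /o/, which is a rounded vowel, so the suffix is -opo, giving *hoopo*.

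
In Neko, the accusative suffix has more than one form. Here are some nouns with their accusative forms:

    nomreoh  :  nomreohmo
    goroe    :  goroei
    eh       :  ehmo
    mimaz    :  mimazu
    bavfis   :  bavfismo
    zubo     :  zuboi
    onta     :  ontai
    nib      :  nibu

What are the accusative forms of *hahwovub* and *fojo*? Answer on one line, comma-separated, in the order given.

Looking at the final sound of each stem: -mo when the stem ends in a voiceless consonant (*nomreoh*, *eh*, *bavfis*); -u when the stem ends in a voiced consonant (*mimaz*, *nib*); -i when the stem ends in a vowel (*goroe*, *zubo*, *onta*).
The final sound of *hahwovub* is /b/, which is a voiced consonant, so the suffix is -u, giving *hahwovubu*.
*fojo* — final sound /o/ (a vowel) → -i → *fojoi*.

hahwovubu, fojoi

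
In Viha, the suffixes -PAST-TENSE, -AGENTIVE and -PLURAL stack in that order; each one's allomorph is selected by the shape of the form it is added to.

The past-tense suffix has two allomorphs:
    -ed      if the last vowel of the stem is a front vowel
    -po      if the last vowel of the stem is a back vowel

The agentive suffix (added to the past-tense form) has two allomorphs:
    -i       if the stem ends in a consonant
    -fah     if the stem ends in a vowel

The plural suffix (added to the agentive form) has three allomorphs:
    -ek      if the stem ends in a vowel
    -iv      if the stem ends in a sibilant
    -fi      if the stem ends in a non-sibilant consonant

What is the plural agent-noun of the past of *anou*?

anoupofahfi

*anou*: last vowel = /u/, a back vowel → -po → *anoupo*.
The past-tense form *anoupo*: final sound = /o/, a vowel → -fah → *anoupofah*.
The final sound of the agentive form *anoupofah* is /h/, which is a non-sibilant consonant, so the plural suffix is -fi, giving *anoupofahfi*.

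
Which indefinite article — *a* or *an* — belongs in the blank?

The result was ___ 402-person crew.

a

The indefinite article is chosen by the initial *sound* of the following word, not its spelling.
The number *402* is spoken "four hundred …", beginning with /fɔr/ — a consonant sound.
So the article is *a*: The result was a 402-person crew.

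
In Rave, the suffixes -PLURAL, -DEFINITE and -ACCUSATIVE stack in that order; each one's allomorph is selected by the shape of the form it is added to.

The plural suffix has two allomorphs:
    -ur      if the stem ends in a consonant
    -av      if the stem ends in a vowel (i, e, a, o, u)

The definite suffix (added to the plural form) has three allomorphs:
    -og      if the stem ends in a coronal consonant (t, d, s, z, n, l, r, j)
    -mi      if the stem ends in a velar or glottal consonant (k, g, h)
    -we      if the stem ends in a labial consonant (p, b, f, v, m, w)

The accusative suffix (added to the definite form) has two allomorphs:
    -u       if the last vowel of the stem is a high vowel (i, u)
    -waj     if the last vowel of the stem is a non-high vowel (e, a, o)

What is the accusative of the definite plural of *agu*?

aguavwewaj

*agu* — final sound /u/ (a vowel) → -av → *aguav*.
The final consonant of the plural form *aguav* is /v/, which is labial, so the definite suffix is -we, giving *aguavwe*.
The definite form *aguavwe*: last vowel = /e/, a non-high vowel → -waj → *aguavwewaj*.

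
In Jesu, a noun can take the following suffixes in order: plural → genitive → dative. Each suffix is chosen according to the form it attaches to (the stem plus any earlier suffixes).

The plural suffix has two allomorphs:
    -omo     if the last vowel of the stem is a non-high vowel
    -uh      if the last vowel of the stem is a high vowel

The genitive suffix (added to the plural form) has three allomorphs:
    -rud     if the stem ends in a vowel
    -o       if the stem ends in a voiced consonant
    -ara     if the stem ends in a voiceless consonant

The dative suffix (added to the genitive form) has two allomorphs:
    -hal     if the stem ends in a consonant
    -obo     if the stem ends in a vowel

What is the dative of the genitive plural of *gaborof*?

gaborofomorudhal

Since the last vowel of *gaborof* is /o/ (a non-high vowel), it takes -omo, giving *gaborofomo*.
The plural form *gaborofomo* — final sound /o/ (a vowel) → -rud → *gaborofomorud*.
The genitive form *gaborofomorud*: final sound = /d/, a consonant → -hal → *gaborofomorudhal*.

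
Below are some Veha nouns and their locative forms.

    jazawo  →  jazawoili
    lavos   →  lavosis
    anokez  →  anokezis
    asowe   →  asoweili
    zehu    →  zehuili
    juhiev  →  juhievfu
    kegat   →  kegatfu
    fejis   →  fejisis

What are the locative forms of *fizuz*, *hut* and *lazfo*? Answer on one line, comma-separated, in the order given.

The suffix is conditioned by the final sound: -is when the stem ends in a sibilant (*lavos*, *anokez*, *fejis*); -fu when the stem ends in a non-sibilant consonant (*juhiev*, *kegat*); -ili when the stem ends in a vowel (*jazawo*, *asowe*, *zehu*).
The final sound of *fizuz* is /z/, which is a sibilant, so the suffix is -is, giving *fizuzis*.
The final sound of *hut* is /t/, which is a non-sibilant consonant, so the suffix is -fu, giving *hutfu*.
*lazfo*: final sound = /o/, a vowel → -ili → *lazfoili*.

fizuzis, hutfu, lazfoili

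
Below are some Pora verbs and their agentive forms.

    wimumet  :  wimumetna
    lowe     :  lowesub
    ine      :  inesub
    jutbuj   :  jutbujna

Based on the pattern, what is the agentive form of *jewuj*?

The pattern is consonant vs. vowel: -na when the stem ends in a consonant (*wimumet*, *jutbuj*); -sub when the stem ends in a vowel (*lowe*, *ine*).
The final sound of *jewuj* is /j/, which is a consonant, so the suffix is -na, giving *jewujna*.

jewujna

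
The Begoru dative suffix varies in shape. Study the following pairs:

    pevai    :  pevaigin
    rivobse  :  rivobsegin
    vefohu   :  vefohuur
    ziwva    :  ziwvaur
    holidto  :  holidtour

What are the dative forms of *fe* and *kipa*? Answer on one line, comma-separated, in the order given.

fegin, kipaur

The pattern is front/back vowel harmony: -gin when the last vowel of the stem is a front vowel (*pevai*, *rivobse*); -ur when the last vowel of the stem is a back vowel (*vefohu*, *ziwva*, *holidto*).
*fe* — last vowel /e/ (a front vowel) → -gin → *fegin*.
The last vowel of *kipa* is /a/, which is a back vowel, so the suffix is -ur, giving *kipaur*.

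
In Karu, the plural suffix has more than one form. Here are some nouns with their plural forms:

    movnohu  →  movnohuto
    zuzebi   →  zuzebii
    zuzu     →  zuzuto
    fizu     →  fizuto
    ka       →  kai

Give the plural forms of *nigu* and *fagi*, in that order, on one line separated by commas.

Looking at the last vowel of each stem: -to when the last vowel of the stem is a rounded vowel (*movnohu*, *zuzu*, *fizu*); -i when the last vowel of the stem is an unrounded vowel (*zuzebi*, *ka*).
The last vowel of *nigu* is /u/, which is a rounded vowel, so the suffix is -to, giving *niguto*.
The last vowel of *fagi* is /i/, which is an unrounded vowel, so the suffix is -i, giving *fagii*.

niguto, fagii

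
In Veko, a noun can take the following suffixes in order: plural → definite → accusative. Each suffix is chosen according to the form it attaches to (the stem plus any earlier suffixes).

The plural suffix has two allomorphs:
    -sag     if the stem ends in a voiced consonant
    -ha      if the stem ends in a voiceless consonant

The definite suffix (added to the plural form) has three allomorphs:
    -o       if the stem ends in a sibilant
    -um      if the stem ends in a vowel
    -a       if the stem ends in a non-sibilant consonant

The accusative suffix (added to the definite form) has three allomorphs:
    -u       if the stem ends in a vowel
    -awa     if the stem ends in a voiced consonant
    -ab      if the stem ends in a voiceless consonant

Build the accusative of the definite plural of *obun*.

Since the final consonant of *obun* is /n/ (voiced), it takes -sag, giving *obunsag*.
Since the final sound of the plural form *obunsag* is /g/ (a non-sibilant consonant), it takes -a, giving *obunsaga*.
Since the final sound of the definite form *obunsaga* is /a/ (a vowel), it takes -u, giving *obunsagau*.

obunsagau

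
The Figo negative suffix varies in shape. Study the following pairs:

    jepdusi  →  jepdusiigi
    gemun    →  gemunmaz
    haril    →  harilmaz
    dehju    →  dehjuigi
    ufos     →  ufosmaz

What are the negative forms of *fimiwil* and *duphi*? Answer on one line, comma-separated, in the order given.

The alternation tracks the final sound of the stem — -maz when the stem ends in a consonant (*gemun*, *haril*, *ufos*); -igi when the stem ends in a vowel (*jepdusi*, *dehju*).
*fimiwil* — final sound /l/ (a consonant) → -maz → *fimiwilmaz*.
The final sound of *duphi* is /i/, which is a vowel, so the suffix is -igi, giving *duphiigi*.

fimiwilmaz, duphiigi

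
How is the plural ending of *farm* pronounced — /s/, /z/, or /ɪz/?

/z/

The stem *farm* ends in a voiced non-sibilant sound.
The plural suffix surfaces as /ɪz/ after sibilants, /s/ after other voiceless consonants, and /z/ after other voiced sounds.
So the plural -s on *farm* is pronounced /z/.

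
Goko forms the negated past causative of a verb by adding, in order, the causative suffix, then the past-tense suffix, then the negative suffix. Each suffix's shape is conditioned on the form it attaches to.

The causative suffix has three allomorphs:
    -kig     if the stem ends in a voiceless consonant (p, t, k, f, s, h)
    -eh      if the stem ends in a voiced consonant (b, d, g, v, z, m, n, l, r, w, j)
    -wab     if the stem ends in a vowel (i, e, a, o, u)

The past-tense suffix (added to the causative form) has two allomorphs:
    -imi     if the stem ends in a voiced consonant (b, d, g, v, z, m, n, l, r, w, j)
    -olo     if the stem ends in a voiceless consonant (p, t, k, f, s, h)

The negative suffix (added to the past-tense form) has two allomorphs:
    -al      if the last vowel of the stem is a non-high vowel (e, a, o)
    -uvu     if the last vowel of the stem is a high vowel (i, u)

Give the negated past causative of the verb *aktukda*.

aktukdawabimiuvu

*aktukda* — final sound /a/ (a vowel) → -wab → *aktukdawab*.
The causative form *aktukdawab*: final consonant = /b/, voiced → -imi → *aktukdawabimi*.
The past-tense form *aktukdawabimi*: last vowel = /i/, a high vowel → -uvu → *aktukdawabimiuvu*.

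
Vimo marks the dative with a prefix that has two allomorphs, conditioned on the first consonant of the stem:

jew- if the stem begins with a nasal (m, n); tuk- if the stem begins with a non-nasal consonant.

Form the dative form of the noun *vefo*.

tukvefo

The first consonant of *vefo* is /v/, which is non-nasal, so the prefix is tuk-, giving *tukvefo*.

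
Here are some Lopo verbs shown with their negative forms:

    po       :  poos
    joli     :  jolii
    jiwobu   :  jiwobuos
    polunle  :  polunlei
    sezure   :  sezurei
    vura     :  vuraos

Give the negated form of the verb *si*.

The suffix is conditioned by the last vowel: -i when the last vowel of the stem is a front vowel (*joli*, *polunle*, *sezure*); -os when the last vowel of the stem is a back vowel (*po*, *jiwobu*, *vura*).
*si*: last vowel = /i/, a front vowel → -i → *sii*.

sii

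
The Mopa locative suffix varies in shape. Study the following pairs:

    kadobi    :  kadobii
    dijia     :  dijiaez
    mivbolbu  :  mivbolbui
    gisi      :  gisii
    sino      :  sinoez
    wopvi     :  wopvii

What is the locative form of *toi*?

toii

Looking at the last vowel of each stem: -i when the last vowel of the stem is a high vowel (*kadobi*, *mivbolbu*, *gisi*, *wopvi*); -ez when the last vowel of the stem is a non-high vowel (*dijia*, *sino*).
*toi* — last vowel /i/ (a high vowel) → -i → *toii*.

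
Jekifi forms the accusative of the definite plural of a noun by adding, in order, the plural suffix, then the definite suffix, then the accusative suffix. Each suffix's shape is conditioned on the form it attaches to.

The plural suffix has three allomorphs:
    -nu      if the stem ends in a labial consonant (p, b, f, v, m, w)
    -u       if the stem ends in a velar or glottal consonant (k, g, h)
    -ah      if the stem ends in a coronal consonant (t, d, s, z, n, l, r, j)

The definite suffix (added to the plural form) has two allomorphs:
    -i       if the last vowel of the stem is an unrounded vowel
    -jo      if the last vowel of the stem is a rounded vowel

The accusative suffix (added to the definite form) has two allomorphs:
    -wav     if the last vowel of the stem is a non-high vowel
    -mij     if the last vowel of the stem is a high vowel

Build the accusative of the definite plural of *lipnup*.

*lipnup* — final consonant /p/ (labial) → -nu → *lipnupnu*.
The plural form *lipnupnu*: last vowel = /u/, a rounded vowel → -jo → *lipnupnujo*.
Since the last vowel of the definite form *lipnupnujo* is /o/ (a non-high vowel), it takes -wav, giving *lipnupnujowav*.

lipnupnujowav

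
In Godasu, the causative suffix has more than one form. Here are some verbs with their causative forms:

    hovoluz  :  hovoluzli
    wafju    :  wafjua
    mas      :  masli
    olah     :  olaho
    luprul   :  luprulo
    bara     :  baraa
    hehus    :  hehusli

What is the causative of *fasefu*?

fasefua

Looking at the final sound of each stem: -li when the stem ends in a sibilant (*hovoluz*, *mas*, *hehus*); -o when the stem ends in a non-sibilant consonant (*olah*, *luprul*); -a when the stem ends in a vowel (*wafju*, *bara*).
*fasefu* — final sound /u/ (a vowel) → -a → *fasefua*.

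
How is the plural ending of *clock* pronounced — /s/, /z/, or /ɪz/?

The stem *clock* ends in a voiceless non-sibilant consonant.
The plural suffix surfaces as /ɪz/ after sibilants, /s/ after other voiceless consonants, and /z/ after other voiced sounds.
So the plural -s on *clock* is pronounced /s/.

/s/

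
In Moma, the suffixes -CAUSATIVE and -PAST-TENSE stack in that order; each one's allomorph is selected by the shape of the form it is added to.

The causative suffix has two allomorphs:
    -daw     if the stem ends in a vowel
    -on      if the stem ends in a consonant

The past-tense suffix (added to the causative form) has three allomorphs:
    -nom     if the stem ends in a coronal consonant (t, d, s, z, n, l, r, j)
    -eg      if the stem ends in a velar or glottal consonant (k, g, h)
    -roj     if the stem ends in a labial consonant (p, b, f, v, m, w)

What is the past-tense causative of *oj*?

ojonnom

Since the final sound of *oj* is /j/ (a consonant), it takes -on, giving *ojon*.
The causative form *ojon*: final consonant = /n/, coronal → -nom → *ojonnom*.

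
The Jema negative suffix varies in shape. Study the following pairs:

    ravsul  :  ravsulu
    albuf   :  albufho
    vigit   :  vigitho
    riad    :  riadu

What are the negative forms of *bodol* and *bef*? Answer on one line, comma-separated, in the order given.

The suffix is conditioned by the final consonant: -ho when the stem ends in a voiceless consonant (*albuf*, *vigit*); -u when the stem ends in a voiced consonant (*ravsul*, *riad*).
The final consonant of *bodol* is /l/, which is voiced, so the suffix is -u, giving *bodolu*.
*bef*: final consonant = /f/, voiceless → -ho → *befho*.

bodolu, befho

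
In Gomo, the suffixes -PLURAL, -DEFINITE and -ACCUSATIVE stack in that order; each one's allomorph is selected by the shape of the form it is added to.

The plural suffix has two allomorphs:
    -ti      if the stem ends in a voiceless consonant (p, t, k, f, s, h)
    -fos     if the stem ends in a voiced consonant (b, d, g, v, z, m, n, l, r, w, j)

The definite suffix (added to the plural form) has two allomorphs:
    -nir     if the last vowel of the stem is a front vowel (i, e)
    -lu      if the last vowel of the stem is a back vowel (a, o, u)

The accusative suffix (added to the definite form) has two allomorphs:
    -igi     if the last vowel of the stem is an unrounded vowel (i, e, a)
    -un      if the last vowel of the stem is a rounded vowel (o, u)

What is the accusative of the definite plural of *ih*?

ihtinirigi

The final consonant of *ih* is /h/, which is voiceless, so the plural suffix is -ti, giving *ihti*.
The plural form *ihti*: last vowel = /i/, a front vowel → -nir → *ihtinir*.
Since the last vowel of the definite form *ihtinir* is /i/ (an unrounded vowel), it takes -igi, giving *ihtinirigi*.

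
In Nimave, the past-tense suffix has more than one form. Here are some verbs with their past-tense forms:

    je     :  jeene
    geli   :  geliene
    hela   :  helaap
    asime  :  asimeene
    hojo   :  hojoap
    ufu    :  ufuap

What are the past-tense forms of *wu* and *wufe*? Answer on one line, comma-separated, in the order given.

wuap, wufeene

Looking at the last vowel of each stem: -ene when the last vowel of the stem is a front vowel (*je*, *geli*, *asime*); -ap when the last vowel of the stem is a back vowel (*hela*, *hojo*, *ufu*).
Since the last vowel of *wu* is /u/ (a back vowel), it takes -ap, giving *wuap*.
*wufe*: last vowel = /e/, a front vowel → -ene → *wufeene*.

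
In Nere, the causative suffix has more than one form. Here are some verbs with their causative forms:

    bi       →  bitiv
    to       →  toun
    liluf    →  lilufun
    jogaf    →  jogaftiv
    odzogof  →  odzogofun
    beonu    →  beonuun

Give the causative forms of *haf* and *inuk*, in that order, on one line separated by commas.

haftiv, inukun

The alternation tracks the last vowel of the stem — -un when the last vowel of the stem is a rounded vowel (*to*, *liluf*, *odzogof*, *beonu*); -tiv when the last vowel of the stem is an unrounded vowel (*bi*, *jogaf*).
Since the last vowel of *haf* is /a/ (an unrounded vowel), it takes -tiv, giving *haftiv*.
*inuk* — last vowel /u/ (a rounded vowel) → -un → *inukun*.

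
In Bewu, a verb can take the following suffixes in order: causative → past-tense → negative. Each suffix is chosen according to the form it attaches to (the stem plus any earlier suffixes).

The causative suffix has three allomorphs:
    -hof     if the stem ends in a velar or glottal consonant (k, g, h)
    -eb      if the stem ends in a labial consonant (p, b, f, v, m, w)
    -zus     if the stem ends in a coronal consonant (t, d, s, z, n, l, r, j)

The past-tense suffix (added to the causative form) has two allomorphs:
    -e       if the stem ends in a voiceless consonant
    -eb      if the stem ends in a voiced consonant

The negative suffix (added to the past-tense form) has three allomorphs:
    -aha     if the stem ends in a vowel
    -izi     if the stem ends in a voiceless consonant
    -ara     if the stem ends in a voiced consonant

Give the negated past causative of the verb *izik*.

*izik*: final consonant = /k/, velar/glottal → -hof → *izikhof*.
Since the final consonant of the causative form *izikhof* is /f/ (voiceless), it takes -e, giving *izikhofe*.
The past-tense form *izikhofe*: final sound = /e/, a vowel → -aha → *izikhofeaha*.

izikhofeaha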